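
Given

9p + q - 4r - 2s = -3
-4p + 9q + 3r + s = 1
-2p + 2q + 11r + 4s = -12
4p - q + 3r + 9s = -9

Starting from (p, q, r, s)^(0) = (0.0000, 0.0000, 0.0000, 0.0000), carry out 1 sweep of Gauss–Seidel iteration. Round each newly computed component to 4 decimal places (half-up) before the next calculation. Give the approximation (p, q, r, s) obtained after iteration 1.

Iteration 1:
  p = (-3 - (1)·0.0000 - (-4)·0.0000 - (-2)·0.0000) / (9) = -0.3333
  q = (1 - (-4)·-0.3333 - (3)·0.0000 - (1)·0.0000) / (9) = -0.0370
  r = (-12 - (-2)·-0.3333 - (2)·-0.0370 - (4)·0.0000) / (11) = -1.1448
  s = (-9 - (4)·-0.3333 - (-1)·-0.0370 - (3)·-1.1448) / (9) = -0.4744

(-0.3333, -0.0370, -1.1448, -0.4744)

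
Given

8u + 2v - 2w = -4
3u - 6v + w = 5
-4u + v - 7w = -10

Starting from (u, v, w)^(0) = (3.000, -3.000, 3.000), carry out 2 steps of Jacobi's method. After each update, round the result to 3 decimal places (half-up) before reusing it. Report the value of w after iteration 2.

Iteration 1:
  u = (-4 - (2)·-3.000 - (-2)·3.000) / (8) = 1.000
  v = (5 - (3)·3.000 - (1)·3.000) / (-6) = 1.167
  w = (-10 - (-4)·3.000 - (1)·-3.000) / (-7) = -0.714
Iteration 2:
  u = (-4 - (2)·1.167 - (-2)·-0.714) / (8) = -0.970
  v = (5 - (3)·1.000 - (1)·-0.714) / (-6) = -0.452
  w = (-10 - (-4)·1.000 - (1)·1.167) / (-7) = 1.024

1.024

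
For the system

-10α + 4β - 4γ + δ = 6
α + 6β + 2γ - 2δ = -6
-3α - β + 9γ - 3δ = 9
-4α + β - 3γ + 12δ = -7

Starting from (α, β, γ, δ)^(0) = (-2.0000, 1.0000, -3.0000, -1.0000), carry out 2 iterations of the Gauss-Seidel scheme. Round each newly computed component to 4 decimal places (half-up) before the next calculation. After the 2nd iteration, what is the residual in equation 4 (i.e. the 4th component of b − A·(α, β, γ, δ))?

-0.0001

Iteration 1:
  α = (6 - (4)·1.0000 - (-4)·-3.0000 - (1)·-1.0000) / (-10) = 0.9000
  β = (-6 - (1)·0.9000 - (2)·-3.0000 - (-2)·-1.0000) / (6) = -0.4833
  γ = (9 - (-3)·0.9000 - (-1)·-0.4833 - (-3)·-1.0000) / (9) = 0.9130
  δ = (-7 - (-4)·0.9000 - (1)·-0.4833 - (-3)·0.9130) / (12) = -0.0148
Iteration 2:
  α = (6 - (4)·-0.4833 - (-4)·0.9130 - (1)·-0.0148) / (-10) = -1.1600
  β = (-6 - (1)·-1.1600 - (2)·0.9130 - (-2)·-0.0148) / (6) = -1.1159
  γ = (9 - (-3)·-1.1600 - (-1)·-1.1159 - (-3)·-0.0148) / (9) = 0.4844
  δ = (-7 - (-4)·-1.1600 - (1)·-1.1159 - (-3)·0.4844) / (12) = -0.7559
Residual b − A·x = (1.5571, -0.6252, -2.2232, -0.0001)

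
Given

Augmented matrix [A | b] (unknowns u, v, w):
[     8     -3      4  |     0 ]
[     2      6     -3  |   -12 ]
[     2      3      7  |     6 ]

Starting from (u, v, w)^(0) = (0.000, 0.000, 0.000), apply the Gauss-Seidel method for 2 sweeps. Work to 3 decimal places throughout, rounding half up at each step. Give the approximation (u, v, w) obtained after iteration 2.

Iteration 1:
  u = (0 - (-3)·0.000 - (4)·0.000) / (8) = 0.000
  v = (-12 - (2)·0.000 - (-3)·0.000) / (6) = -2.000
  w = (6 - (2)·0.000 - (3)·-2.000) / (7) = 1.714
Iteration 2:
  u = (0 - (-3)·-2.000 - (4)·1.714) / (8) = -1.607
  v = (-12 - (2)·-1.607 - (-3)·1.714) / (6) = -0.607
  w = (6 - (2)·-1.607 - (3)·-0.607) / (7) = 1.576

(-1.607, -0.607, 1.576)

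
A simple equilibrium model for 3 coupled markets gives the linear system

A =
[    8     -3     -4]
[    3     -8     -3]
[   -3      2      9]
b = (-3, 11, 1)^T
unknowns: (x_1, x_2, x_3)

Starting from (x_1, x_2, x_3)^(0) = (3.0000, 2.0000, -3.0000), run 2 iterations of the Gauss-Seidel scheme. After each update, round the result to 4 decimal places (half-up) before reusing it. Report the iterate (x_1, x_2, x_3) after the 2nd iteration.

Iteration 1:
  x_1 = (-3 - (-3)·2.0000 - (-4)·-3.0000) / (8) = -1.1250
  x_2 = (11 - (3)·-1.1250 - (-3)·-3.0000) / (-8) = -0.6719
  x_3 = (1 - (-3)·-1.1250 - (2)·-0.6719) / (9) = -0.1146
Iteration 2:
  x_1 = (-3 - (-3)·-0.6719 - (-4)·-0.1146) / (8) = -0.6843
  x_2 = (11 - (3)·-0.6843 - (-3)·-0.1146) / (-8) = -1.5886
  x_3 = (1 - (-3)·-0.6843 - (2)·-1.5886) / (9) = 0.2360

(-0.6843, -1.5886, 0.2360)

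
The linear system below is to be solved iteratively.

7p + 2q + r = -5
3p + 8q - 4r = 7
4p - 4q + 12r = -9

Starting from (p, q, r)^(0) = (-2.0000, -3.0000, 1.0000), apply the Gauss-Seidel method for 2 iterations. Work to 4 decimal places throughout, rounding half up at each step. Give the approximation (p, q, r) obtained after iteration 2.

Iteration 1:
  p = (-5 - (2)·-3.0000 - (1)·1.0000) / (7) = 0.0000
  q = (7 - (3)·0.0000 - (-4)·1.0000) / (8) = 1.3750
  r = (-9 - (4)·0.0000 - (-4)·1.3750) / (12) = -0.2917
Iteration 2:
  p = (-5 - (2)·1.3750 - (1)·-0.2917) / (7) = -1.0655
  q = (7 - (3)·-1.0655 - (-4)·-0.2917) / (8) = 1.1287
  r = (-9 - (4)·-1.0655 - (-4)·1.1287) / (12) = -0.0186

(-1.0655, 1.1287, -0.0186)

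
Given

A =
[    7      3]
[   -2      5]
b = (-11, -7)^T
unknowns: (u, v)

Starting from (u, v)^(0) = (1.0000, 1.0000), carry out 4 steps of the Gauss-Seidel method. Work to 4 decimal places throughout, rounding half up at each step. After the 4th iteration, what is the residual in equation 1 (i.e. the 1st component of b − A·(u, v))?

Iteration 1:
  u = (-11 - (3)·1.0000) / (7) = -2.0000
  v = (-7 - (-2)·-2.0000) / (5) = -2.2000
Iteration 2:
  u = (-11 - (3)·-2.2000) / (7) = -0.6286
  v = (-7 - (-2)·-0.6286) / (5) = -1.6514
Iteration 3:
  u = (-11 - (3)·-1.6514) / (7) = -0.8637
  v = (-7 - (-2)·-0.8637) / (5) = -1.7455
Iteration 4:
  u = (-11 - (3)·-1.7455) / (7) = -0.8234
  v = (-7 - (-2)·-0.8234) / (5) = -1.7294
Residual b − A·x = (-0.0480, 0.0002)

-0.0480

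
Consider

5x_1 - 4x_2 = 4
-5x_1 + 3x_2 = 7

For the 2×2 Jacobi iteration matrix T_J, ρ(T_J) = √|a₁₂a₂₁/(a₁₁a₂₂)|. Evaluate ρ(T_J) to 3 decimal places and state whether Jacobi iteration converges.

a₁₂a₂₁/(a₁₁a₂₂) = (-4)·(-5) / ((5)·(3)) = 1.333333
ρ = √|1.333333| = √1.333333 = 1.155
ρ > 1, so Jacobi diverges

1.155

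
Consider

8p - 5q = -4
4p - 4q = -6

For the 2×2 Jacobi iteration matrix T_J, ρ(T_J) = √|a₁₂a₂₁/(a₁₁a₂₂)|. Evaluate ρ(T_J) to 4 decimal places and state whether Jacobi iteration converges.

0.7906

a₁₂a₂₁/(a₁₁a₂₂) = (-5)·(4) / ((8)·(-4)) = 0.625000
ρ = √|0.625000| = √0.625000 = 0.7906
ρ < 1, so Jacobi converges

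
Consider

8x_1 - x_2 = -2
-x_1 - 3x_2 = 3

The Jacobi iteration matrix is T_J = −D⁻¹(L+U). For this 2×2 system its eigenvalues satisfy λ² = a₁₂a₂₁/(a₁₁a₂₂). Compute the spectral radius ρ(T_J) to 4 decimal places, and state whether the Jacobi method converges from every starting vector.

a₁₂a₂₁/(a₁₁a₂₂) = (-1)·(-1) / ((8)·(-3)) = -0.041667
ρ = √|-0.041667| = √0.041667 = 0.2041
ρ < 1, so Jacobi converges

0.2041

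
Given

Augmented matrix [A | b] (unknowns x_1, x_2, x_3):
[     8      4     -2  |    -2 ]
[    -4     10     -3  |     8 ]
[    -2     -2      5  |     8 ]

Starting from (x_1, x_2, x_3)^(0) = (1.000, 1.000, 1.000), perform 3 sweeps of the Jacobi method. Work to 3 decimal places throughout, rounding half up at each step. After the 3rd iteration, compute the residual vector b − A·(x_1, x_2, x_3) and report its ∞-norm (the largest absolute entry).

Iteration 1:
  x_1 = (-2 - (4)·1.000 - (-2)·1.000) / (8) = -0.500
  x_2 = (8 - (-4)·1.000 - (-3)·1.000) / (10) = 1.500
  x_3 = (8 - (-2)·1.000 - (-2)·1.000) / (5) = 2.400
Iteration 2:
  x_1 = (-2 - (4)·1.500 - (-2)·2.400) / (8) = -0.400
  x_2 = (8 - (-4)·-0.500 - (-3)·2.400) / (10) = 1.320
  x_3 = (8 - (-2)·-0.500 - (-2)·1.500) / (5) = 2.000
Iteration 3:
  x_1 = (-2 - (4)·1.320 - (-2)·2.000) / (8) = -0.410
  x_2 = (8 - (-4)·-0.400 - (-3)·2.000) / (10) = 1.240
  x_3 = (8 - (-2)·-0.400 - (-2)·1.320) / (5) = 1.968
Residual b − A·x = (0.256, -0.136, -0.180); ∞-norm = 0.256

0.256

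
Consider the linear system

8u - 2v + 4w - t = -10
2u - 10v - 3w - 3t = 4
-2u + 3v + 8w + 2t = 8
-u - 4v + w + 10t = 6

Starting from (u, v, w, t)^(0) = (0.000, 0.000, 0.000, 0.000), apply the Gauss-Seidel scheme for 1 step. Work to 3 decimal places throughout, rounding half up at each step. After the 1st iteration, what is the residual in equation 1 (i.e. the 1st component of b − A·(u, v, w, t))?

Iteration 1:
  u = (-10 - (-2)·0.000 - (4)·0.000 - (-1)·0.000) / (8) = -1.250
  v = (4 - (2)·-1.250 - (-3)·0.000 - (-3)·0.000) / (-10) = -0.650
  w = (8 - (-2)·-1.250 - (3)·-0.650 - (2)·0.000) / (8) = 0.931
  t = (6 - (-1)·-1.250 - (-4)·-0.650 - (1)·0.931) / (10) = 0.122
Residual b − A·x = (-4.902, 3.159, -0.242, -0.001)

-4.902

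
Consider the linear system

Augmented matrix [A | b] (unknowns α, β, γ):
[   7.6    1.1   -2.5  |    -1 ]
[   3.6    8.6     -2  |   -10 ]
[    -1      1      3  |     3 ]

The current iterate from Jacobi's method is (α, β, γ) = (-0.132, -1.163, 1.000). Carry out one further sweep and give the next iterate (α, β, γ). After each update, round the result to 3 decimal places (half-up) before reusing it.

One sweep:
  α = (-1 - (1.1)·-1.163 - (-2.5)·1.000) / (7.6) = 0.366
  β = (-10 - (3.6)·-0.132 - (-2)·1.000) / (8.6) = -0.875
  γ = (3 - (-1)·-0.132 - (1)·-1.163) / (3) = 1.344

(0.366, -0.875, 1.344)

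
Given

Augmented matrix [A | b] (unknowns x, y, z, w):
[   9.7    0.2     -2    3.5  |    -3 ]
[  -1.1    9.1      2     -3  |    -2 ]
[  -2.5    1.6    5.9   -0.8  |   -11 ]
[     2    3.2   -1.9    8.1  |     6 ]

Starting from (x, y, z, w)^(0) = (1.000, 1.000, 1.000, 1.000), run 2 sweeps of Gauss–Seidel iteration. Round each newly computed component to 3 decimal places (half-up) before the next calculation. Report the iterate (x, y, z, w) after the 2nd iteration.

Iteration 1:
  x = (-3 - (0.2)·1.000 - (-2)·1.000 - (3.5)·1.000) / (9.7) = -0.485
  y = (-2 - (-1.1)·-0.485 - (2)·1.000 - (-3)·1.000) / (9.1) = -0.169
  z = (-11 - (-2.5)·-0.485 - (1.6)·-0.169 - (-0.8)·1.000) / (5.9) = -1.888
  w = (6 - (2)·-0.485 - (3.2)·-0.169 - (-1.9)·-1.888) / (8.1) = 0.484
Iteration 2:
  x = (-3 - (0.2)·-0.169 - (-2)·-1.888 - (3.5)·0.484) / (9.7) = -0.870
  y = (-2 - (-1.1)·-0.870 - (2)·-1.888 - (-3)·0.484) / (9.1) = 0.250
  z = (-11 - (-2.5)·-0.870 - (1.6)·0.250 - (-0.8)·0.484) / (5.9) = -2.235
  w = (6 - (2)·-0.870 - (3.2)·0.250 - (-1.9)·-2.235) / (8.1) = 0.333

(-0.870, 0.250, -2.235, 0.333)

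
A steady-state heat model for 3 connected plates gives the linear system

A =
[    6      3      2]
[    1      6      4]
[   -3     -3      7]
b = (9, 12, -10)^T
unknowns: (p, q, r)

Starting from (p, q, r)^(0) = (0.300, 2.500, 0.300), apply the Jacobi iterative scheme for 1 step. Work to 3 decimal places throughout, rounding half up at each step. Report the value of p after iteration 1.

0.150

Iteration 1:
  p = (9 - (3)·2.500 - (2)·0.300) / (6) = 0.150
  q = (12 - (1)·0.300 - (4)·0.300) / (6) = 1.750
  r = (-10 - (-3)·0.300 - (-3)·2.500) / (7) = -0.229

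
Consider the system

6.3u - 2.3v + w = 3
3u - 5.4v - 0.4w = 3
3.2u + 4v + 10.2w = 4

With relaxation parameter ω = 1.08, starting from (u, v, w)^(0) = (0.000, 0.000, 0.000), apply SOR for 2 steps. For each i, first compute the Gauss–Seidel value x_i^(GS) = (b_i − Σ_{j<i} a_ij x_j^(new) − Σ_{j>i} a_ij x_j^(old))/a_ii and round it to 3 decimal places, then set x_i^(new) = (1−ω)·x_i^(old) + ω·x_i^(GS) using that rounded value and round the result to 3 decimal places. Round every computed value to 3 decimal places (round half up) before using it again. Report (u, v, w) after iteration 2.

(0.294, -0.430, 0.477)

Iteration 1:
  u: GS value = (3 - (-2.3)·0.000 - (1)·0.000) / (6.3) = 0.476;  u ← (1−ω)·0.000 + ω·0.476 = 0.514
  v: GS value = (3 - (3)·0.514 - (-0.4)·0.000) / (-5.4) = -0.270;  v ← (1−ω)·0.000 + ω·-0.270 = -0.292
  w: GS value = (4 - (3.2)·0.514 - (4)·-0.292) / (10.2) = 0.345;  w ← (1−ω)·0.000 + ω·0.345 = 0.373
Iteration 2:
  u: GS value = (3 - (-2.3)·-0.292 - (1)·0.373) / (6.3) = 0.310;  u ← (1−ω)·0.514 + ω·0.310 = 0.294
  v: GS value = (3 - (3)·0.294 - (-0.4)·0.373) / (-5.4) = -0.420;  v ← (1−ω)·-0.292 + ω·-0.420 = -0.430
  w: GS value = (4 - (3.2)·0.294 - (4)·-0.430) / (10.2) = 0.469;  w ← (1−ω)·0.373 + ω·0.469 = 0.477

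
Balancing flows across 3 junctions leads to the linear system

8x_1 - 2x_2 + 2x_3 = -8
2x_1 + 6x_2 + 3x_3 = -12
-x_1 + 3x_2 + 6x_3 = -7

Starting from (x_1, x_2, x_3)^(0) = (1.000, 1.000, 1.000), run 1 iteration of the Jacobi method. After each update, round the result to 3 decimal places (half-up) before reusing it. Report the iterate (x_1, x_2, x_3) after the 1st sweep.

(-1.000, -2.833, -1.500)

Iteration 1:
  x_1 = (-8 - (-2)·1.000 - (2)·1.000) / (8) = -1.000
  x_2 = (-12 - (2)·1.000 - (3)·1.000) / (6) = -2.833
  x_3 = (-7 - (-1)·1.000 - (3)·1.000) / (6) = -1.500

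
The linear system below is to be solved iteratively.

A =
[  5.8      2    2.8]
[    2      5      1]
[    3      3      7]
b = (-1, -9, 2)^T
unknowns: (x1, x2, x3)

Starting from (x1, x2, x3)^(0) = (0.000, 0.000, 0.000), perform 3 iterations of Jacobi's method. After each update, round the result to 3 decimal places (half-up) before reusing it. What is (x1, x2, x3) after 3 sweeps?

Iteration 1:
  x1 = (-1 - (2)·0.000 - (2.8)·0.000) / (5.8) = -0.172
  x2 = (-9 - (2)·0.000 - (1)·0.000) / (5) = -1.800
  x3 = (2 - (3)·0.000 - (3)·0.000) / (7) = 0.286
Iteration 2:
  x1 = (-1 - (2)·-1.800 - (2.8)·0.286) / (5.8) = 0.310
  x2 = (-9 - (2)·-0.172 - (1)·0.286) / (5) = -1.788
  x3 = (2 - (3)·-0.172 - (3)·-1.800) / (7) = 1.131
Iteration 3:
  x1 = (-1 - (2)·-1.788 - (2.8)·1.131) / (5.8) = -0.102
  x2 = (-9 - (2)·0.310 - (1)·1.131) / (5) = -2.150
  x3 = (2 - (3)·0.310 - (3)·-1.788) / (7) = 0.919

(-0.102, -2.150, 0.919)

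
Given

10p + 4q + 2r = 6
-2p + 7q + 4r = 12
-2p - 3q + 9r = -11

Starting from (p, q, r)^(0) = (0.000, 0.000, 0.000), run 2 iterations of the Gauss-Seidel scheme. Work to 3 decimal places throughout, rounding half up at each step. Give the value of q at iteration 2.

1.959

Iteration 1:
  p = (6 - (4)·0.000 - (2)·0.000) / (10) = 0.600
  q = (12 - (-2)·0.600 - (4)·0.000) / (7) = 1.886
  r = (-11 - (-2)·0.600 - (-3)·1.886) / (9) = -0.460
Iteration 2:
  p = (6 - (4)·1.886 - (2)·-0.460) / (10) = -0.062
  q = (12 - (-2)·-0.062 - (4)·-0.460) / (7) = 1.959
  r = (-11 - (-2)·-0.062 - (-3)·1.959) / (9) = -0.583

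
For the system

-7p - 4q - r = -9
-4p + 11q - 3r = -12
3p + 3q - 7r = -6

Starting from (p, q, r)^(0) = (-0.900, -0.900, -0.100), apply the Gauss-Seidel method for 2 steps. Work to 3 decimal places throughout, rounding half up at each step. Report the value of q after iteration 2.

-0.210

Iteration 1:
  p = (-9 - (-4)·-0.900 - (-1)·-0.100) / (-7) = 1.814
  q = (-12 - (-4)·1.814 - (-3)·-0.100) / (11) = -0.459
  r = (-6 - (3)·1.814 - (3)·-0.459) / (-7) = 1.438
Iteration 2:
  p = (-9 - (-4)·-0.459 - (-1)·1.438) / (-7) = 1.343
  q = (-12 - (-4)·1.343 - (-3)·1.438) / (11) = -0.210
  r = (-6 - (3)·1.343 - (3)·-0.210) / (-7) = 1.343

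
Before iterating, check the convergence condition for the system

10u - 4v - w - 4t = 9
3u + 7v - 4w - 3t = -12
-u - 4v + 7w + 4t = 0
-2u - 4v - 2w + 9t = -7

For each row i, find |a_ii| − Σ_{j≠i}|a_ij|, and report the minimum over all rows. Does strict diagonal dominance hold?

-3

row 1: |10| − (4+1+4) = 1
row 2: |7| − (3+4+3) = -3
row 3: |7| − (1+4+4) = -2
row 4: |9| − (2+4+2) = 1
minimum over rows = -3 → not strictly diagonally dominant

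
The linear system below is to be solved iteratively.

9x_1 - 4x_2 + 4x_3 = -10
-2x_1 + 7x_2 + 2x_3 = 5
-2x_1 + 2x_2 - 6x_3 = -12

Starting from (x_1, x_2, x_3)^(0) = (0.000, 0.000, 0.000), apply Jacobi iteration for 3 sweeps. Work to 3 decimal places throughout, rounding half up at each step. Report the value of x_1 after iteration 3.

Iteration 1:
  x_1 = (-10 - (-4)·0.000 - (4)·0.000) / (9) = -1.111
  x_2 = (5 - (-2)·0.000 - (2)·0.000) / (7) = 0.714
  x_3 = (-12 - (-2)·0.000 - (2)·0.000) / (-6) = 2.000
Iteration 2:
  x_1 = (-10 - (-4)·0.714 - (4)·2.000) / (9) = -1.683
  x_2 = (5 - (-2)·-1.111 - (2)·2.000) / (7) = -0.175
  x_3 = (-12 - (-2)·-1.111 - (2)·0.714) / (-6) = 2.608
Iteration 3:
  x_1 = (-10 - (-4)·-0.175 - (4)·2.608) / (9) = -2.348
  x_2 = (5 - (-2)·-1.683 - (2)·2.608) / (7) = -0.512
  x_3 = (-12 - (-2)·-1.683 - (2)·-0.175) / (-6) = 2.503

-2.348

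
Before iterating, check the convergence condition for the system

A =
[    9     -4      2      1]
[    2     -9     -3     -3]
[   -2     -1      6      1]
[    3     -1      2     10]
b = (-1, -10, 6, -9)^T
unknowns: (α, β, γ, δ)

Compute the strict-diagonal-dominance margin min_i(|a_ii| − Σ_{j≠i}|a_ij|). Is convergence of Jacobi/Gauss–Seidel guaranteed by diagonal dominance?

row 1: |9| − (4+2+1) = 2
row 2: |-9| − (2+3+3) = 1
row 3: |6| − (2+1+1) = 2
row 4: |10| − (3+1+2) = 4
minimum over rows = 1 → strictly diagonally dominant (convergence guaranteed)

1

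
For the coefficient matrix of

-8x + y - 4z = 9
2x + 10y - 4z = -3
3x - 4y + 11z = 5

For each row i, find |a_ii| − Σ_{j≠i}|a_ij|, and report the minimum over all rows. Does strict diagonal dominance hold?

row 1: |-8| − (1+4) = 3
row 2: |10| − (2+4) = 4
row 3: |11| − (3+4) = 4
minimum over rows = 3 → strictly diagonally dominant (convergence guaranteed)

3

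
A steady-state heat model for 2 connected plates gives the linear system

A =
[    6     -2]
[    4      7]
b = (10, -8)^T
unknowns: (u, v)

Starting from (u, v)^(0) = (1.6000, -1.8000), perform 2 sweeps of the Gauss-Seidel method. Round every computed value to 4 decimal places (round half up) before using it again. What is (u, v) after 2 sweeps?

Iteration 1:
  u = (10 - (-2)·-1.8000) / (6) = 1.0667
  v = (-8 - (4)·1.0667) / (7) = -1.7524
Iteration 2:
  u = (10 - (-2)·-1.7524) / (6) = 1.0825
  v = (-8 - (4)·1.0825) / (7) = -1.7614

(1.0825, -1.7614)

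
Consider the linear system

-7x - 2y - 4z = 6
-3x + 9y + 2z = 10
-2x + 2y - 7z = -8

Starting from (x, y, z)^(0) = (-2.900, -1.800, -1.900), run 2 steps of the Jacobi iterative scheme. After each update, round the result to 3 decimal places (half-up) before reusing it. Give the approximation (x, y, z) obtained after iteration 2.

(-1.852, 1.035, 1.093)

Iteration 1:
  x = (6 - (-2)·-1.800 - (-4)·-1.900) / (-7) = 0.743
  y = (10 - (-3)·-2.900 - (2)·-1.900) / (9) = 0.567
  z = (-8 - (-2)·-2.900 - (2)·-1.800) / (-7) = 1.457
Iteration 2:
  x = (6 - (-2)·0.567 - (-4)·1.457) / (-7) = -1.852
  y = (10 - (-3)·0.743 - (2)·1.457) / (9) = 1.035
  z = (-8 - (-2)·0.743 - (2)·0.567) / (-7) = 1.093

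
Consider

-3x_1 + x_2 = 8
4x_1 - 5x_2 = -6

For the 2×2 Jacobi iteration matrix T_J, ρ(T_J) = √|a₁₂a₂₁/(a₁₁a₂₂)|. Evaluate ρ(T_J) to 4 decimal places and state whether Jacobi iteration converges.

0.5164

a₁₂a₂₁/(a₁₁a₂₂) = (1)·(4) / ((-3)·(-5)) = 0.266667
ρ = √|0.266667| = √0.266667 = 0.5164
ρ < 1, so Jacobi converges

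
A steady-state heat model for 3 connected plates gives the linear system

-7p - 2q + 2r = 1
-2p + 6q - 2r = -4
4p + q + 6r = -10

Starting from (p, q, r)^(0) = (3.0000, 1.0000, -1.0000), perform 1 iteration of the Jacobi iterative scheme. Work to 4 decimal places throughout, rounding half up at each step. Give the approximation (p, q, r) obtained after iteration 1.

(-0.7143, 0.0000, -3.8333)

Iteration 1:
  p = (1 - (-2)·1.0000 - (2)·-1.0000) / (-7) = -0.7143
  q = (-4 - (-2)·3.0000 - (-2)·-1.0000) / (6) = 0.0000
  r = (-10 - (4)·3.0000 - (1)·1.0000) / (6) = -3.8333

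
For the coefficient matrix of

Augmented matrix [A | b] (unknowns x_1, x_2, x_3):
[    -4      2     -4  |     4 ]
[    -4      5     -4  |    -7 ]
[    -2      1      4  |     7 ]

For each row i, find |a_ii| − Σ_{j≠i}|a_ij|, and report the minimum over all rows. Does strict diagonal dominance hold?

row 1: |-4| − (2+4) = -2
row 2: |5| − (4+4) = -3
row 3: |4| − (2+1) = 1
minimum over rows = -3 → not strictly diagonally dominant

-3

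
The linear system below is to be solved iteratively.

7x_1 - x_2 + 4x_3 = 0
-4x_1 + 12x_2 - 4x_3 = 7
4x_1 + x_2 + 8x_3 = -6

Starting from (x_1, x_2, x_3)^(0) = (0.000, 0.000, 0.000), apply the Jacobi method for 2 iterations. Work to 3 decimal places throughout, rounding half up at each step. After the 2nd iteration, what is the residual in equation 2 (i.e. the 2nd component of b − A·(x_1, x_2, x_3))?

1.760

Iteration 1:
  x_1 = (0 - (-1)·0.000 - (4)·0.000) / (7) = 0.000
  x_2 = (7 - (-4)·0.000 - (-4)·0.000) / (12) = 0.583
  x_3 = (-6 - (4)·0.000 - (1)·0.000) / (8) = -0.750
Iteration 2:
  x_1 = (0 - (-1)·0.583 - (4)·-0.750) / (7) = 0.512
  x_2 = (7 - (-4)·0.000 - (-4)·-0.750) / (12) = 0.333
  x_3 = (-6 - (4)·0.000 - (1)·0.583) / (8) = -0.823
Residual b − A·x = (0.041, 1.760, -1.797)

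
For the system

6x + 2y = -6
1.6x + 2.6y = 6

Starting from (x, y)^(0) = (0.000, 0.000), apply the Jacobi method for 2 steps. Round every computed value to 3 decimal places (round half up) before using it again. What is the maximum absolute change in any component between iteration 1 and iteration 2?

0.769

Iteration 1:
  x = (-6 - (2)·0.000) / (6) = -1.000
  y = (6 - (1.6)·0.000) / (2.6) = 2.308
Iteration 2:
  x = (-6 - (2)·2.308) / (6) = -1.769
  y = (6 - (1.6)·-1.000) / (2.6) = 2.923
Change: (-0.769, 0.615) → max |·| = 0.769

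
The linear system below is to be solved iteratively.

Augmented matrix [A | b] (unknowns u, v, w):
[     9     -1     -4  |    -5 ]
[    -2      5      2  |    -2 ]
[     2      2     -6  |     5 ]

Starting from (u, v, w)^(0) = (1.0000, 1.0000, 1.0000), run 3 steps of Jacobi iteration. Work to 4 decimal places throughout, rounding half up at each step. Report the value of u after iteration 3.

-1.0222

Iteration 1:
  u = (-5 - (-1)·1.0000 - (-4)·1.0000) / (9) = 0.0000
  v = (-2 - (-2)·1.0000 - (2)·1.0000) / (5) = -0.4000
  w = (5 - (2)·1.0000 - (2)·1.0000) / (-6) = -0.1667
Iteration 2:
  u = (-5 - (-1)·-0.4000 - (-4)·-0.1667) / (9) = -0.6741
  v = (-2 - (-2)·0.0000 - (2)·-0.1667) / (5) = -0.3333
  w = (5 - (2)·0.0000 - (2)·-0.4000) / (-6) = -0.9667
Iteration 3:
  u = (-5 - (-1)·-0.3333 - (-4)·-0.9667) / (9) = -1.0222
  v = (-2 - (-2)·-0.6741 - (2)·-0.9667) / (5) = -0.2830
  w = (5 - (2)·-0.6741 - (2)·-0.3333) / (-6) = -1.1691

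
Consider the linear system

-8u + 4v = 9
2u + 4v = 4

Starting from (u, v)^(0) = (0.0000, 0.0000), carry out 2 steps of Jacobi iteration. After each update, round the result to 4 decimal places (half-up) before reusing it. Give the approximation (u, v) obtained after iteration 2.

Iteration 1:
  u = (9 - (4)·0.0000) / (-8) = -1.1250
  v = (4 - (2)·0.0000) / (4) = 1.0000
Iteration 2:
  u = (9 - (4)·1.0000) / (-8) = -0.6250
  v = (4 - (2)·-1.1250) / (4) = 1.5625

(-0.6250, 1.5625)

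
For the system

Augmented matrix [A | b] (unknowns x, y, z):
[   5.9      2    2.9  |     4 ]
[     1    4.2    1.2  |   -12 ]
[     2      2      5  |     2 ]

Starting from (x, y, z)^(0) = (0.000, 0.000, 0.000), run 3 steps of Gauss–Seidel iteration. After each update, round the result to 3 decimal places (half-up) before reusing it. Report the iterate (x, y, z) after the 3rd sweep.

Iteration 1:
  x = (4 - (2)·0.000 - (2.9)·0.000) / (5.9) = 0.678
  y = (-12 - (1)·0.678 - (1.2)·0.000) / (4.2) = -3.019
  z = (2 - (2)·0.678 - (2)·-3.019) / (5) = 1.336
Iteration 2:
  x = (4 - (2)·-3.019 - (2.9)·1.336) / (5.9) = 1.045
  y = (-12 - (1)·1.045 - (1.2)·1.336) / (4.2) = -3.488
  z = (2 - (2)·1.045 - (2)·-3.488) / (5) = 1.377
Iteration 3:
  x = (4 - (2)·-3.488 - (2.9)·1.377) / (5.9) = 1.184
  y = (-12 - (1)·1.184 - (1.2)·1.377) / (4.2) = -3.532
  z = (2 - (2)·1.184 - (2)·-3.532) / (5) = 1.339

(1.184, -3.532, 1.339)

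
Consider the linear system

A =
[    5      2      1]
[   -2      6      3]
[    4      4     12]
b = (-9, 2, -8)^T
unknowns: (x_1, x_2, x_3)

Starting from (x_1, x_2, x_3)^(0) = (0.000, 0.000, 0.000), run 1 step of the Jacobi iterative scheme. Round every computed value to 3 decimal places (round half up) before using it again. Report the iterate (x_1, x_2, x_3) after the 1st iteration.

Iteration 1:
  x_1 = (-9 - (2)·0.000 - (1)·0.000) / (5) = -1.800
  x_2 = (2 - (-2)·0.000 - (3)·0.000) / (6) = 0.333
  x_3 = (-8 - (4)·0.000 - (4)·0.000) / (12) = -0.667

(-1.800, 0.333, -0.667)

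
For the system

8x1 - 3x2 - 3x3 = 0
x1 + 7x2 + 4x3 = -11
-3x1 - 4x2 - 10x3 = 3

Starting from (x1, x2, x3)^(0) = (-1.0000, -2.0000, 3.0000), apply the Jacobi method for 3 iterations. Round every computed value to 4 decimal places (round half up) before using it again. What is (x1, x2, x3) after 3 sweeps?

(-0.4640, -1.9286, 0.7964)

Iteration 1:
  x1 = (0 - (-3)·-2.0000 - (-3)·3.0000) / (8) = 0.3750
  x2 = (-11 - (1)·-1.0000 - (4)·3.0000) / (7) = -3.1429
  x3 = (3 - (-3)·-1.0000 - (-4)·-2.0000) / (-10) = 0.8000
Iteration 2:
  x1 = (0 - (-3)·-3.1429 - (-3)·0.8000) / (8) = -0.8786
  x2 = (-11 - (1)·0.3750 - (4)·0.8000) / (7) = -2.0821
  x3 = (3 - (-3)·0.3750 - (-4)·-3.1429) / (-10) = 0.8447
Iteration 3:
  x1 = (0 - (-3)·-2.0821 - (-3)·0.8447) / (8) = -0.4640
  x2 = (-11 - (1)·-0.8786 - (4)·0.8447) / (7) = -1.9286
  x3 = (3 - (-3)·-0.8786 - (-4)·-2.0821) / (-10) = 0.7964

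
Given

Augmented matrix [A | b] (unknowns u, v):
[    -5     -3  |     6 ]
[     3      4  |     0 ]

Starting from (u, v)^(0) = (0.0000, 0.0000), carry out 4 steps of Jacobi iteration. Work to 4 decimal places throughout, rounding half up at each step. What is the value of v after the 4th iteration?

1.3050

Iteration 1:
  u = (6 - (-3)·0.0000) / (-5) = -1.2000
  v = (0 - (3)·0.0000) / (4) = 0.0000
Iteration 2:
  u = (6 - (-3)·0.0000) / (-5) = -1.2000
  v = (0 - (3)·-1.2000) / (4) = 0.9000
Iteration 3:
  u = (6 - (-3)·0.9000) / (-5) = -1.7400
  v = (0 - (3)·-1.2000) / (4) = 0.9000
Iteration 4:
  u = (6 - (-3)·0.9000) / (-5) = -1.7400
  v = (0 - (3)·-1.7400) / (4) = 1.3050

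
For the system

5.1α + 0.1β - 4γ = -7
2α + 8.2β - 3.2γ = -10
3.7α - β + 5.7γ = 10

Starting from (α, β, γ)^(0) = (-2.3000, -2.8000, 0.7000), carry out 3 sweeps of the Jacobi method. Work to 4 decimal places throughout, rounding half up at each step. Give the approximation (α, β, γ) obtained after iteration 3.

Iteration 1:
  α = (-7 - (0.1)·-2.8000 - (-4)·0.7000) / (5.1) = -0.7686
  β = (-10 - (2)·-2.3000 - (-3.2)·0.7000) / (8.2) = -0.3854
  γ = (10 - (3.7)·-2.3000 - (-1)·-2.8000) / (5.7) = 2.7561
Iteration 2:
  α = (-7 - (0.1)·-0.3854 - (-4)·2.7561) / (5.1) = 0.7967
  β = (-10 - (2)·-0.7686 - (-3.2)·2.7561) / (8.2) = 0.0435
  γ = (10 - (3.7)·-0.7686 - (-1)·-0.3854) / (5.7) = 2.1857
Iteration 3:
  α = (-7 - (0.1)·0.0435 - (-4)·2.1857) / (5.1) = 0.3409
  β = (-10 - (2)·0.7967 - (-3.2)·2.1857) / (8.2) = -0.5609
  γ = (10 - (3.7)·0.7967 - (-1)·0.0435) / (5.7) = 1.2449

(0.3409, -0.5609, 1.2449)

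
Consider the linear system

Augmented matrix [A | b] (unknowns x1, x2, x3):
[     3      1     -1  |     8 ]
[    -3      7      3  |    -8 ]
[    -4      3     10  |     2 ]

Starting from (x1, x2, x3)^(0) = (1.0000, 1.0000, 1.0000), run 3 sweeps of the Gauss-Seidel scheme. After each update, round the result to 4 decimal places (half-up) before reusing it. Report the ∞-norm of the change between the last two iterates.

Iteration 1:
  x1 = (8 - (1)·1.0000 - (-1)·1.0000) / (3) = 2.6667
  x2 = (-8 - (-3)·2.6667 - (3)·1.0000) / (7) = -0.4286
  x3 = (2 - (-4)·2.6667 - (3)·-0.4286) / (10) = 1.3953
Iteration 2:
  x1 = (8 - (1)·-0.4286 - (-1)·1.3953) / (3) = 3.2746
  x2 = (-8 - (-3)·3.2746 - (3)·1.3953) / (7) = -0.3374
  x3 = (2 - (-4)·3.2746 - (3)·-0.3374) / (10) = 1.6111
Iteration 3:
  x1 = (8 - (1)·-0.3374 - (-1)·1.6111) / (3) = 3.3162
  x2 = (-8 - (-3)·3.3162 - (3)·1.6111) / (7) = -0.4121
  x3 = (2 - (-4)·3.3162 - (3)·-0.4121) / (10) = 1.6501
Change: (0.0416, -0.0747, 0.0390) → max |·| = 0.0747

0.0747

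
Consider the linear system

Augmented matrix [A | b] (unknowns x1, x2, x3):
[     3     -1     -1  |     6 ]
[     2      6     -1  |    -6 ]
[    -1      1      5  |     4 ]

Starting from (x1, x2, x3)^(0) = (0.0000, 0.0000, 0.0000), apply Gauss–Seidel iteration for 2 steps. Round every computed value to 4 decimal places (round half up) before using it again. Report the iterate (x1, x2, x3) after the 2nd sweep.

(1.9555, -1.3963, 1.4704)

Iteration 1:
  x1 = (6 - (-1)·0.0000 - (-1)·0.0000) / (3) = 2.0000
  x2 = (-6 - (2)·2.0000 - (-1)·0.0000) / (6) = -1.6667
  x3 = (4 - (-1)·2.0000 - (1)·-1.6667) / (5) = 1.5333
Iteration 2:
  x1 = (6 - (-1)·-1.6667 - (-1)·1.5333) / (3) = 1.9555
  x2 = (-6 - (2)·1.9555 - (-1)·1.5333) / (6) = -1.3963
  x3 = (4 - (-1)·1.9555 - (1)·-1.3963) / (5) = 1.4704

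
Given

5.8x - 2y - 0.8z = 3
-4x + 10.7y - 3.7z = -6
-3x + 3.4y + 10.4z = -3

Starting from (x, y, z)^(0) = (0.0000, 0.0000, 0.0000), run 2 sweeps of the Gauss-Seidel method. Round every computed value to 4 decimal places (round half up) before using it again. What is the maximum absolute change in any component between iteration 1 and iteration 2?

0.1293

Iteration 1:
  x = (3 - (-2)·0.0000 - (-0.8)·0.0000) / (5.8) = 0.5172
  y = (-6 - (-4)·0.5172 - (-3.7)·0.0000) / (10.7) = -0.3674
  z = (-3 - (-3)·0.5172 - (3.4)·-0.3674) / (10.4) = -0.0192
Iteration 2:
  x = (3 - (-2)·-0.3674 - (-0.8)·-0.0192) / (5.8) = 0.3879
  y = (-6 - (-4)·0.3879 - (-3.7)·-0.0192) / (10.7) = -0.4224
  z = (-3 - (-3)·0.3879 - (3.4)·-0.4224) / (10.4) = -0.0385
Change: (-0.1293, -0.0550, -0.0193) → max |·| = 0.1293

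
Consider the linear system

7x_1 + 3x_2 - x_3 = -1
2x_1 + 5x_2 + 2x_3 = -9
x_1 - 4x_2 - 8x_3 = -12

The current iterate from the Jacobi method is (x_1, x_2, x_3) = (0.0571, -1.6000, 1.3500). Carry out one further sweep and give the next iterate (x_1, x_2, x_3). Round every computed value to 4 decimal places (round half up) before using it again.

One sweep:
  x_1 = (-1 - (3)·-1.6000 - (-1)·1.3500) / (7) = 0.7357
  x_2 = (-9 - (2)·0.0571 - (2)·1.3500) / (5) = -2.3628
  x_3 = (-12 - (1)·0.0571 - (-4)·-1.6000) / (-8) = 2.3071

(0.7357, -2.3628, 2.3071)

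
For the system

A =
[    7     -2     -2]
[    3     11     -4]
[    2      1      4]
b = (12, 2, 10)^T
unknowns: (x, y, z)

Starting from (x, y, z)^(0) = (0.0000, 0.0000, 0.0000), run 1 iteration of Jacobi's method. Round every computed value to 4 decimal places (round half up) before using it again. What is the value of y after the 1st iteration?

Iteration 1:
  x = (12 - (-2)·0.0000 - (-2)·0.0000) / (7) = 1.7143
  y = (2 - (3)·0.0000 - (-4)·0.0000) / (11) = 0.1818
  z = (10 - (2)·0.0000 - (1)·0.0000) / (4) = 2.5000

0.1818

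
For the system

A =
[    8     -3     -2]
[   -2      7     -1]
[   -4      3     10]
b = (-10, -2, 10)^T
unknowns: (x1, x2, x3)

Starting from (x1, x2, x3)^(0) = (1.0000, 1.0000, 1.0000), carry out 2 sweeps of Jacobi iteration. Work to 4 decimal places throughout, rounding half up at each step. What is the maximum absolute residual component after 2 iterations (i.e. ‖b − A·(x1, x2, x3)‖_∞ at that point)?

2.1359

Iteration 1:
  x1 = (-10 - (-3)·1.0000 - (-2)·1.0000) / (8) = -0.6250
  x2 = (-2 - (-2)·1.0000 - (-1)·1.0000) / (7) = 0.1429
  x3 = (10 - (-4)·1.0000 - (3)·1.0000) / (10) = 1.1000
Iteration 2:
  x1 = (-10 - (-3)·0.1429 - (-2)·1.1000) / (8) = -0.9214
  x2 = (-2 - (-2)·-0.6250 - (-1)·1.1000) / (7) = -0.3071
  x3 = (10 - (-4)·-0.6250 - (3)·0.1429) / (10) = 0.7071
Residual b − A·x = (-2.1359, -0.9860, 0.1647); ∞-norm = 2.1359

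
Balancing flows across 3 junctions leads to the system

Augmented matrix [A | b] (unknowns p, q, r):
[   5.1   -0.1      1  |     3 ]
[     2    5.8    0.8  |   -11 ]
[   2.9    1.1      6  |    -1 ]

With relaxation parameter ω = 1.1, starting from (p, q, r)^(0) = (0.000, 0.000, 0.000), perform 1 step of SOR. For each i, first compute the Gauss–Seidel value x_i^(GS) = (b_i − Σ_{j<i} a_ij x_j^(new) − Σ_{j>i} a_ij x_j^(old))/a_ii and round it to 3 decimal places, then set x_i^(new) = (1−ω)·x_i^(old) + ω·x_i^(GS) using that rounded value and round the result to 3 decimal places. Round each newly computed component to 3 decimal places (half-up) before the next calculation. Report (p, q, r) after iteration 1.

(0.647, -2.332, -0.057)

Iteration 1:
  p: GS value = (3 - (-0.1)·0.000 - (1)·0.000) / (5.1) = 0.588;  p ← (1−ω)·0.000 + ω·0.588 = 0.647
  q: GS value = (-11 - (2)·0.647 - (0.8)·0.000) / (5.8) = -2.120;  q ← (1−ω)·0.000 + ω·-2.120 = -2.332
  r: GS value = (-1 - (2.9)·0.647 - (1.1)·-2.332) / (6) = -0.052;  r ← (1−ω)·0.000 + ω·-0.052 = -0.057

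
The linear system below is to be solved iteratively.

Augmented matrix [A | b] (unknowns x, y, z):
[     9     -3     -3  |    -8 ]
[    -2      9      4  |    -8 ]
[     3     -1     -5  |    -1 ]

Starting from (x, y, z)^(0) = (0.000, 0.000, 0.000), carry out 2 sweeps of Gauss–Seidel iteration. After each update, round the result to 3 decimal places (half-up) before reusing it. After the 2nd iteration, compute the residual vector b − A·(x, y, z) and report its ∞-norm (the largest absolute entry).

0.932

Iteration 1:
  x = (-8 - (-3)·0.000 - (-3)·0.000) / (9) = -0.889
  y = (-8 - (-2)·-0.889 - (4)·0.000) / (9) = -1.086
  z = (-1 - (3)·-0.889 - (-1)·-1.086) / (-5) = -0.116
Iteration 2:
  x = (-8 - (-3)·-1.086 - (-3)·-0.116) / (9) = -1.290
  y = (-8 - (-2)·-1.290 - (4)·-0.116) / (9) = -1.124
  z = (-1 - (3)·-1.290 - (-1)·-1.124) / (-5) = -0.349
Residual b − A·x = (-0.809, 0.932, 0.001); ∞-norm = 0.932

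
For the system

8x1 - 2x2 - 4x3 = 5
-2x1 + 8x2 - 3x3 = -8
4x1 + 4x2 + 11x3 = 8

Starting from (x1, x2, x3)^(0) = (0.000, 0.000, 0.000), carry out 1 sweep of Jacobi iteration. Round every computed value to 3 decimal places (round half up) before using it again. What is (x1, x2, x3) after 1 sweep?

Iteration 1:
  x1 = (5 - (-2)·0.000 - (-4)·0.000) / (8) = 0.625
  x2 = (-8 - (-2)·0.000 - (-3)·0.000) / (8) = -1.000
  x3 = (8 - (4)·0.000 - (4)·0.000) / (11) = 0.727

(0.625, -1.000, 0.727)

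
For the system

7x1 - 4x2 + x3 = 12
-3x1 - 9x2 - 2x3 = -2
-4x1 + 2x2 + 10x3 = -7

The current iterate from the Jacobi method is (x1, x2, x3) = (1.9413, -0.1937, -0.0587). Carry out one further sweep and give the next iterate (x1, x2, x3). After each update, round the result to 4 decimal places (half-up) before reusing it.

One sweep:
  x1 = (12 - (-4)·-0.1937 - (1)·-0.0587) / (7) = 1.6120
  x2 = (-2 - (-3)·1.9413 - (-2)·-0.0587) / (-9) = -0.4118
  x3 = (-7 - (-4)·1.9413 - (2)·-0.1937) / (10) = 0.1153

(1.6120, -0.4118, 0.1153)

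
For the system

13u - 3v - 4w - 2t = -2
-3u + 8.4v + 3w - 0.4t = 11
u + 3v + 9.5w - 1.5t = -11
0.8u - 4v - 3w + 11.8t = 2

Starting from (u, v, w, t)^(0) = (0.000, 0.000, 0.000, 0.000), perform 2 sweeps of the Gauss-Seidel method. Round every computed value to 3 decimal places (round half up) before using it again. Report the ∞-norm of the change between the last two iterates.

0.505

Iteration 1:
  u = (-2 - (-3)·0.000 - (-4)·0.000 - (-2)·0.000) / (13) = -0.154
  v = (11 - (-3)·-0.154 - (3)·0.000 - (-0.4)·0.000) / (8.4) = 1.255
  w = (-11 - (1)·-0.154 - (3)·1.255 - (-1.5)·0.000) / (9.5) = -1.538
  t = (2 - (0.8)·-0.154 - (-4)·1.255 - (-3)·-1.538) / (11.8) = 0.214
Iteration 2:
  u = (-2 - (-3)·1.255 - (-4)·-1.538 - (-2)·0.214) / (13) = -0.305
  v = (11 - (-3)·-0.305 - (3)·-1.538 - (-0.4)·0.214) / (8.4) = 1.760
  w = (-11 - (1)·-0.305 - (3)·1.760 - (-1.5)·0.214) / (9.5) = -1.648
  t = (2 - (0.8)·-0.305 - (-4)·1.760 - (-3)·-1.648) / (11.8) = 0.368
Change: (-0.151, 0.505, -0.110, 0.154) → max |·| = 0.505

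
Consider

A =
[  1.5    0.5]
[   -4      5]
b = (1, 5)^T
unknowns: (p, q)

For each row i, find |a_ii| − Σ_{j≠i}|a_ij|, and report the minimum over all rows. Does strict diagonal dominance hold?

1

row 1: |1.5| − (0.5) = 1
row 2: |5| − (4) = 1
minimum over rows = 1 → strictly diagonally dominant (convergence guaranteed)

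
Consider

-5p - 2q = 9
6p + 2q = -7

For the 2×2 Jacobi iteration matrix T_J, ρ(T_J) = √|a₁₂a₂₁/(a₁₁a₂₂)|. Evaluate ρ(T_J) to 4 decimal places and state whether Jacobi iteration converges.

a₁₂a₂₁/(a₁₁a₂₂) = (-2)·(6) / ((-5)·(2)) = 1.200000
ρ = √|1.200000| = √1.200000 = 1.0954
ρ > 1, so Jacobi diverges

1.0954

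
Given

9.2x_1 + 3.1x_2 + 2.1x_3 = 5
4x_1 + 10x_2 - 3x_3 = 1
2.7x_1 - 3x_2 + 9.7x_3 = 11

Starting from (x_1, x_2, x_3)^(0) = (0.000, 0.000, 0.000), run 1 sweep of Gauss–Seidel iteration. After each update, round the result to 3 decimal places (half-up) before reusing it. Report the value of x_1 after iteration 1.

0.543

Iteration 1:
  x_1 = (5 - (3.1)·0.000 - (2.1)·0.000) / (9.2) = 0.543
  x_2 = (1 - (4)·0.543 - (-3)·0.000) / (10) = -0.117
  x_3 = (11 - (2.7)·0.543 - (-3)·-0.117) / (9.7) = 0.947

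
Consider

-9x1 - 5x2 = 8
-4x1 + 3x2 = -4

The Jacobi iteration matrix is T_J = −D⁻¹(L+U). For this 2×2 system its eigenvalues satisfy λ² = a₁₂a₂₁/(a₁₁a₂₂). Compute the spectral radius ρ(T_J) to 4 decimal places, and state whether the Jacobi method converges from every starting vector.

0.8607

a₁₂a₂₁/(a₁₁a₂₂) = (-5)·(-4) / ((-9)·(3)) = -0.740741
ρ = √|-0.740741| = √0.740741 = 0.8607
ρ < 1, so Jacobi converges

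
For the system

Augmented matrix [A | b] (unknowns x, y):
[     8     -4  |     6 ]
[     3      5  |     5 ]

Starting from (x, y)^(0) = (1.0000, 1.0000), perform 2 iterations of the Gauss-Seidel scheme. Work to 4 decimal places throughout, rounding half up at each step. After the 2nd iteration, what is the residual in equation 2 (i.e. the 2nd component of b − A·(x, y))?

Iteration 1:
  x = (6 - (-4)·1.0000) / (8) = 1.2500
  y = (5 - (3)·1.2500) / (5) = 0.2500
Iteration 2:
  x = (6 - (-4)·0.2500) / (8) = 0.8750
  y = (5 - (3)·0.8750) / (5) = 0.4750
Residual b − A·x = (0.9000, 0.0000)

0.0000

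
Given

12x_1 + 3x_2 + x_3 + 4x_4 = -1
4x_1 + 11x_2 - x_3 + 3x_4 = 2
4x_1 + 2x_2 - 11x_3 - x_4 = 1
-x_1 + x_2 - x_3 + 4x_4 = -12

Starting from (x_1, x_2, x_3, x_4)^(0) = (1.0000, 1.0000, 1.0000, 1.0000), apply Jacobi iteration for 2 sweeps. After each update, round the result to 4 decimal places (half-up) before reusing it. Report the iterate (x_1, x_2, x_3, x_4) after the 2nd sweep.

Iteration 1:
  x_1 = (-1 - (3)·1.0000 - (1)·1.0000 - (4)·1.0000) / (12) = -0.7500
  x_2 = (2 - (4)·1.0000 - (-1)·1.0000 - (3)·1.0000) / (11) = -0.3636
  x_3 = (1 - (4)·1.0000 - (2)·1.0000 - (-1)·1.0000) / (-11) = 0.3636
  x_4 = (-12 - (-1)·1.0000 - (1)·1.0000 - (-1)·1.0000) / (4) = -2.7500
Iteration 2:
  x_1 = (-1 - (3)·-0.3636 - (1)·0.3636 - (4)·-2.7500) / (12) = 0.8939
  x_2 = (2 - (4)·-0.7500 - (-1)·0.3636 - (3)·-2.7500) / (11) = 1.2376
  x_3 = (1 - (4)·-0.7500 - (2)·-0.3636 - (-1)·-2.7500) / (-11) = -0.1797
  x_4 = (-12 - (-1)·-0.7500 - (1)·-0.3636 - (-1)·0.3636) / (4) = -3.0057

(0.8939, 1.2376, -0.1797, -3.0057)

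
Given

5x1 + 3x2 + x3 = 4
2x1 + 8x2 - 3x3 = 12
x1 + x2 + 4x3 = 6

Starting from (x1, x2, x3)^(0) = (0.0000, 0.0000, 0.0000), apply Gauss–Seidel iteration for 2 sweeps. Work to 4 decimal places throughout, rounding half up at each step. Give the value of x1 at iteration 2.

Iteration 1:
  x1 = (4 - (3)·0.0000 - (1)·0.0000) / (5) = 0.8000
  x2 = (12 - (2)·0.8000 - (-3)·0.0000) / (8) = 1.3000
  x3 = (6 - (1)·0.8000 - (1)·1.3000) / (4) = 0.9750
Iteration 2:
  x1 = (4 - (3)·1.3000 - (1)·0.9750) / (5) = -0.1750
  x2 = (12 - (2)·-0.1750 - (-3)·0.9750) / (8) = 1.9094
  x3 = (6 - (1)·-0.1750 - (1)·1.9094) / (4) = 1.0664

-0.1750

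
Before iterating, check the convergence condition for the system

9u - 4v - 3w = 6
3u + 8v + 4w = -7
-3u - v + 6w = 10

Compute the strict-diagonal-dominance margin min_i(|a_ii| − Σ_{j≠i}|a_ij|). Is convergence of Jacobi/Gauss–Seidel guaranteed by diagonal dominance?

row 1: |9| − (4+3) = 2
row 2: |8| − (3+4) = 1
row 3: |6| − (3+1) = 2
minimum over rows = 1 → strictly diagonally dominant (convergence guaranteed)

1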